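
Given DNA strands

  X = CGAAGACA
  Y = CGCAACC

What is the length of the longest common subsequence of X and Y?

5

Match C at X[1]=Y[1]; then G at X[2]=Y[2]; then A at X[3]=Y[4]; then A at X[4]=Y[5]; then C at X[7]=Y[7] — 5 bases in the same relative order in both. Since dp[8][7] = 5, nothing longer is possible.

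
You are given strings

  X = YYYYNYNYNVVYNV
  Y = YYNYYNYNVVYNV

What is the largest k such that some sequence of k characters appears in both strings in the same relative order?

12

Pick Y [1,1] → Y [2,2] → Y [4,4] → Y [6,5] → N [7,6] → Y [8,7] → N [9,8] → V [10,9] → V [11,10] → Y [12,11] → N [13,12] → V [14,13]; all 12 characters appear in both, in order. dp[14][13] = 12 confirms this is the maximum.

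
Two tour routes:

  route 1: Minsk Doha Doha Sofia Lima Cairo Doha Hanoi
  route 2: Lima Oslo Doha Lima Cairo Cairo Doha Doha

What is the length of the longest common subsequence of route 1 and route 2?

Taking Doha [3,3] → Lima [5,4] → Cairo [6,6] → Doha [7,8] gives a common subsequence of length 4. The LCS DP gives dp[8][8] = 4, so this is optimal.

4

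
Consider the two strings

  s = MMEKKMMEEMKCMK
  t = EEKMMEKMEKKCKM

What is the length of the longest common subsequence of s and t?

Pick M at s[1]=t[4], M at s[2]=t[5], E at s[3]=t[6], K at s[5]=t[7], M at s[7]=t[8], E at s[8]=t[9], K at s[11]=t[11], C at s[12]=t[12], M at s[13]=t[14]; all 9 characters appear in both, in order. Since dp[14][14] = 9, nothing longer is possible.

9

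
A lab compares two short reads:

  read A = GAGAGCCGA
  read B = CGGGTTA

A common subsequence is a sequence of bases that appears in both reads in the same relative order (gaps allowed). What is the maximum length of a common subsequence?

4

Pick G [1,2], G [3,3], G [5,4], A [9,7]; all 4 bases appear in both, in order. dp[9][7] = 4 confirms this is the maximum.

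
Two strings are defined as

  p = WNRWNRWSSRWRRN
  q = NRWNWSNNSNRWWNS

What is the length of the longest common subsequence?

10

Taking N at p[2]=q[1] → R at p[3]=q[2] → W at p[4]=q[3] → N at p[5]=q[4] → W at p[7]=q[5] → S at p[8]=q[6] → S at p[9]=q[9] → R at p[10]=q[11] → W at p[11]=q[13] → N at p[14]=q[14] gives a common subsequence of length 10, and the DP table's final entry dp[14][15] is also 10, so no common subsequence is longer.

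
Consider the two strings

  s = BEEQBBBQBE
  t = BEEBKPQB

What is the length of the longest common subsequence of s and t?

Pick B at s[1]=t[1] → E at s[2]=t[2] → E at s[3]=t[3] → B at s[5]=t[4] → Q at s[8]=t[7] → B at s[9]=t[8]; all 6 characters appear in both, in order, and the DP table's final entry dp[10][8] is also 6, so no common subsequence is longer.

6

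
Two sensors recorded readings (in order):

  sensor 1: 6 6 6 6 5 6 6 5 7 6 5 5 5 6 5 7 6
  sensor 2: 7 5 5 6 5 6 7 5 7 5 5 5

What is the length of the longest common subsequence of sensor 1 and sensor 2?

8

Match 6 [4,4]; then 5 [5,5]; then 6 [6,6]; then 5 [8,8]; then 7 [9,9]; then 5 [12,10]; then 5 [13,11]; then 5 [15,12] — 8 values in the same relative order in both. dp[17][12] = 8 confirms this is the maximum.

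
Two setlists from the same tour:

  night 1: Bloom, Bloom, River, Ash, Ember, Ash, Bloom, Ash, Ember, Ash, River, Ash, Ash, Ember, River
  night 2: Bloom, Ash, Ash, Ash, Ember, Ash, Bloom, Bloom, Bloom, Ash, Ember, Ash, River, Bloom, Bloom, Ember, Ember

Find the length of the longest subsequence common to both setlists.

10

Taking Bloom [1,1], then Ash [4,4], then Ember [5,5], then Ash [6,6], then Bloom [7,9], then Ash [8,10], then Ember [9,11], then Ash [10,12], then River [11,13], then Ember [14,17] gives a common subsequence of length 10. The LCS DP gives dp[15][17] = 10, so this is optimal.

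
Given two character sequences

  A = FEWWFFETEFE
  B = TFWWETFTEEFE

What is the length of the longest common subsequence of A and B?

8

Let dp[i][j] be the LCS length of the first i characters of A and the first j characters of B. dp[i][j] = dp[i-1][j-1]+1 when the i-th and j-th characters match, else max(dp[i-1][j], dp[i][j-1]).
    ·  T  F  W  W  E  T  F  T  E  E  F  E
 ·  0  0  0  0  0  0  0  0  0  0  0  0  0
 F  0  0  1  1  1  1  1  1  1  1  1  1  1
 E  0  0  1  1  1  2  2  2  2  2  2  2  2
 W  0  0  1  2  2  2  2  2  2  2  2  2  2
 W  0  0  1  2  3  3  3  3  3  3  3  3  3
 F  0  0  1  2  3  3  3  4  4  4  4  4  4
 F  0  0  1  2  3  3  3  4  4  4  4  5  5
 E  0  0  1  2  3  4  4  4  4  5  5  5  6
 T  0  1  1  2  3  4  5  5  5  5  5  5  6
 E  0  1  1  2  3  4  5  5  5  6  6  6  6
 F  0  1  2  2  3  4  5  6  6  6  6  7  7
 E  0  1  2  2  3  4  5  6  6  7  7  7  8
dp[11][12] = 8. One LCS (by backtracking along matches): FWWFEEFE.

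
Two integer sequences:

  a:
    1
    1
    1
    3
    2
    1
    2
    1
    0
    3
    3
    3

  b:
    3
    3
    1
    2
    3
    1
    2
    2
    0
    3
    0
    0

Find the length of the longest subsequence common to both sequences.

6

One common subsequence of length 6: 1 [1,3], then 1 [3,6], then 2 [5,7], then 2 [7,8], then 0 [9,9], then 3 [10,10]. The LCS DP gives dp[12][12] = 6, so this is optimal.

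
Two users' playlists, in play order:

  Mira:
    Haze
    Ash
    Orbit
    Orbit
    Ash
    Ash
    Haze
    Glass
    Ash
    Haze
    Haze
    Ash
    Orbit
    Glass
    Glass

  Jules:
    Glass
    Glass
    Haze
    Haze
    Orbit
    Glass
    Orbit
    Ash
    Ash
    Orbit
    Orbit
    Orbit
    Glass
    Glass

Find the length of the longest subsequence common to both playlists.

8

Match Haze at Mira[1]=Jules[4]; then Orbit at Mira[3]=Jules[5]; then Orbit at Mira[4]=Jules[7]; then Ash at Mira[5]=Jules[8]; then Ash at Mira[6]=Jules[9]; then Orbit at Mira[13]=Jules[12]; then Glass at Mira[14]=Jules[13]; then Glass at Mira[15]=Jules[14] — 8 songs in the same relative order in both. dp[15][14] = 8 confirms this is the maximum.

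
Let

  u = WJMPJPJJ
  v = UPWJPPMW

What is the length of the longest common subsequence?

One common subsequence of length 4: W [1,3] → J [2,4] → P [4,5] → P [6,6], and the DP table's final entry dp[8][8] is also 4, so no common subsequence is longer.

4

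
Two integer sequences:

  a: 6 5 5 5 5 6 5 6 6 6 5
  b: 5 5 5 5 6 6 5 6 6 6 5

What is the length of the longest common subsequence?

10

Let dp[i][j] be the LCS length of the first i values of a and the first j values of b. dp[i][j] = dp[i-1][j-1]+1 when the i-th and j-th values match, else max(dp[i-1][j], dp[i][j-1]).
    ·  5  5  5  5  6  6  5  6  6  6  5
 ·  0  0  0  0  0  0  0  0  0  0  0  0
 6  0  0  0  0  0  1  1  1  1  1  1  1
 5  0  1  1  1  1  1  1  2  2  2  2  2
 5  0  1  2  2  2  2  2  2  2  2  2  3
 5  0  1  2  3  3  3  3  3  3  3  3  3
 5  0  1  2  3  4  4  4  4  4  4  4  4
 6  0  1  2  3  4  5  5  5  5  5  5  5
 5  0  1  2  3  4  5  5  6  6  6  6  6
 6  0  1  2  3  4  5  6  6  7  7  7  7
 6  0  1  2  3  4  5  6  6  7  8  8  8
 6  0  1  2  3  4  5  6  6  7  8  9  9
 5  0  1  2  3  4  5  6  7  7  8  9 10
dp[11][11] = 10. One LCS (by backtracking along matches): 5, 5, 5, 5, 6, 5, 6, 6, 6, 5.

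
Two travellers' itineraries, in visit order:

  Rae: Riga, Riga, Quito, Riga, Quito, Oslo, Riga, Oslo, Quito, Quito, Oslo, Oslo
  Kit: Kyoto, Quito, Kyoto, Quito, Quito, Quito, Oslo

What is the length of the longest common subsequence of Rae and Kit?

5

Pick Quito (Rae #3, Kit #2); then Quito (Rae #5, Kit #4); then Quito (Rae #9, Kit #5); then Quito (Rae #10, Kit #6); then Oslo (Rae #12, Kit #7); all 5 stops appear in both, in order. Since dp[12][7] = 5, nothing longer is possible.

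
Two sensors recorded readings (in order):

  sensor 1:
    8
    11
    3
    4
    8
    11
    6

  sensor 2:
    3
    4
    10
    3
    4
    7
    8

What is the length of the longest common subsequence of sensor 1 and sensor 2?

3

Let dp[i][j] be the LCS length of the first i values of sensor 1 and the first j values of sensor 2. dp[i][j] = dp[i-1][j-1]+1 when the i-th and j-th values match, else max(dp[i-1][j], dp[i][j-1]).
    ·  3  4 10  3  4  7  8
 ·  0  0  0  0  0  0  0  0
 8  0  0  0  0  0  0  0  1
11  0  0  0  0  0  0  0  1
 3  0  1  1  1  1  1  1  1
 4  0  1  2  2  2  2  2  2
 8  0  1  2  2  2  2  2  3
11  0  1  2  2  2  2  2  3
 6  0  1  2  2  2  2  2  3
dp[7][7] = 3. One LCS (by backtracking along matches): 3, 4, 8.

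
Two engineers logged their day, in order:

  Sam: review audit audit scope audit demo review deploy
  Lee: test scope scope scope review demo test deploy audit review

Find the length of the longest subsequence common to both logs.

Taking review at Sam[1]=Lee[5], then audit at Sam[5]=Lee[9], then review at Sam[7]=Lee[10] gives a common subsequence of length 3. dp[8][10] = 3 confirms this is the maximum.

3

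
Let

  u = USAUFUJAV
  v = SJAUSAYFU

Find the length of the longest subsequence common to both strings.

Taking U [1,4], S [2,5], A [3,6], F [5,8], U [6,9] gives a common subsequence of length 5. Since dp[9][9] = 5, nothing longer is possible.

5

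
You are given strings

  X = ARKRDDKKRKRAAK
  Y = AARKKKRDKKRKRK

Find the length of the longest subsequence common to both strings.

11

One common subsequence of length 11: A (X #1, Y #2); then R (X #2, Y #3); then K (X #3, Y #6); then R (X #4, Y #7); then D (X #6, Y #8); then K (X #7, Y #9); then K (X #8, Y #10); then R (X #9, Y #11); then K (X #10, Y #12); then R (X #11, Y #13); then K (X #14, Y #14). The LCS DP gives dp[14][14] = 11, so this is optimal.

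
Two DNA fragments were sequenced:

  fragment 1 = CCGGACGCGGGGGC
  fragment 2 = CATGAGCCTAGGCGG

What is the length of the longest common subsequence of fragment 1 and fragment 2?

9

Taking C at fragment 1[1]=fragment 2[1]; then G at fragment 1[3]=fragment 2[4]; then G at fragment 1[4]=fragment 2[6]; then C at fragment 1[6]=fragment 2[7]; then C at fragment 1[8]=fragment 2[8]; then G at fragment 1[9]=fragment 2[11]; then G at fragment 1[10]=fragment 2[12]; then G at fragment 1[12]=fragment 2[14]; then G at fragment 1[13]=fragment 2[15] gives a common subsequence of length 9. The LCS DP gives dp[14][15] = 9, so this is optimal.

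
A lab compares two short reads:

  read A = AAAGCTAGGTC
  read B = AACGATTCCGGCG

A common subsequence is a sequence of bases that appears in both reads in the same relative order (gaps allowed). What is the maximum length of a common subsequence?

7

Let dp[i][j] be the LCS length of the first i bases of read A and the first j bases of read B. dp[i][j] = dp[i-1][j-1]+1 when the i-th and j-th bases match, else max(dp[i-1][j], dp[i][j-1]).
    ·  A  A  C  G  A  T  T  C  C  G  G  C  G
 ·  0  0  0  0  0  0  0  0  0  0  0  0  0  0
 A  0  1  1  1  1  1  1  1  1  1  1  1  1  1
 A  0  1  2  2  2  2  2  2  2  2  2  2  2  2
 A  0  1  2  2  2  3  3  3  3  3  3  3  3  3
 G  0  1  2  2  3  3  3  3  3  3  4  4  4  4
 C  0  1  2  3  3  3  3  3  4  4  4  4  5  5
 T  0  1  2  3  3  3  4  4  4  4  4  4  5  5
 A  0  1  2  3  3  4  4  4  4  4  4  4  5  5
 G  0  1  2  3  4  4  4  4  4  4  5  5  5  6
 G  0  1  2  3  4  4  4  4  4  4  5  6  6  6
 T  0  1  2  3  4  4  5  5  5  5  5  6  6  6
 C  0  1  2  3  4  4  5  5  6  6  6  6  7  7
dp[11][13] = 7. One LCS (by backtracking along matches): AAACGGC.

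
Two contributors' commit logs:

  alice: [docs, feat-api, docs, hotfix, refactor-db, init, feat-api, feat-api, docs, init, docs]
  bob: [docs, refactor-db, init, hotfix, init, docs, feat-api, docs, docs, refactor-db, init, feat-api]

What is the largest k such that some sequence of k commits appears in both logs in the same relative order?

Pick docs [1,6] → feat-api [2,7] → docs [3,9] → refactor-db [5,10] → init [6,11] → feat-api [8,12]; all 6 commits appear in both, in order. The LCS DP gives dp[11][12] = 6, so this is optimal.

6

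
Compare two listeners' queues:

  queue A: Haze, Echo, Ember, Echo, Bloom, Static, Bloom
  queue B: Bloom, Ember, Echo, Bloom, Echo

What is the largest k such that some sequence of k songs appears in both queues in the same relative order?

Match Ember at queue A[3]=queue B[2]; then Echo at queue A[4]=queue B[3]; then Bloom at queue A[5]=queue B[4] — 3 songs in the same relative order in both. Since dp[7][5] = 3, nothing longer is possible.

3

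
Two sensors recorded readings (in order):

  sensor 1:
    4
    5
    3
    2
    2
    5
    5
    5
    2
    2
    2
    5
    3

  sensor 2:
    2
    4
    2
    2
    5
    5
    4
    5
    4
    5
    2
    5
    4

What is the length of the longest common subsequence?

Taking 4 [1,2]; then 2 [4,3]; then 2 [5,4]; then 5 [6,6]; then 5 [7,8]; then 5 [8,10]; then 2 [11,11]; then 5 [12,12] gives a common subsequence of length 8. Since dp[13][13] = 8, nothing longer is possible.

8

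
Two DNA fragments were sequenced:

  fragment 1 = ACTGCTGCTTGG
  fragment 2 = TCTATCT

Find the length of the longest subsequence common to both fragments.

Pick C [2,2]; then T [3,3]; then T [6,5]; then C [8,6]; then T [10,7]; all 5 bases appear in both, in order. Since dp[12][7] = 5, nothing longer is possible.

5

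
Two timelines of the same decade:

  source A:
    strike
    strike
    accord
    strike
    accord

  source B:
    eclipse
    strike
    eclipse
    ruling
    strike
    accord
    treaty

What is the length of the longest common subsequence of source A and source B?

Pick strike [1,2]; then strike [2,5]; then accord [3,6]; all 3 events appear in both, in order, and the DP table's final entry dp[5][7] is also 3, so no common subsequence is longer.

3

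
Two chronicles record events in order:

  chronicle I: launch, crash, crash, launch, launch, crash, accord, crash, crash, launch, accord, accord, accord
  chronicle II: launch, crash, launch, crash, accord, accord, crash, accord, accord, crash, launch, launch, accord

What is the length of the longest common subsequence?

Pick launch (chronicle I #1, chronicle II #1) → crash (chronicle I #3, chronicle II #2) → launch (chronicle I #5, chronicle II #3) → crash (chronicle I #6, chronicle II #4) → accord (chronicle I #7, chronicle II #6) → crash (chronicle I #8, chronicle II #7) → crash (chronicle I #9, chronicle II #10) → launch (chronicle I #10, chronicle II #12) → accord (chronicle I #13, chronicle II #13); all 9 events appear in both, in order. Since dp[13][13] = 9, nothing longer is possible.

9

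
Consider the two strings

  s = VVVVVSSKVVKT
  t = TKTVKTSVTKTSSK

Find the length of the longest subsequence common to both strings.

One common subsequence of length 5: V [1,4] → V [2,8] → S [6,12] → S [7,13] → K [11,14], and the DP table's final entry dp[12][14] is also 5, so no common subsequence is longer.

5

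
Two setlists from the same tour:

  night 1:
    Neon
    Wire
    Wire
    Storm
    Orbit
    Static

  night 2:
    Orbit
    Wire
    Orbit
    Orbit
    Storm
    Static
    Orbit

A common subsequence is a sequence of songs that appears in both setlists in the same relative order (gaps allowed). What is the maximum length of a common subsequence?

3

One common subsequence of length 3: Wire (night 1 #2, night 2 #2), Storm (night 1 #4, night 2 #5), Orbit (night 1 #5, night 2 #7). The LCS DP gives dp[6][7] = 3, so this is optimal.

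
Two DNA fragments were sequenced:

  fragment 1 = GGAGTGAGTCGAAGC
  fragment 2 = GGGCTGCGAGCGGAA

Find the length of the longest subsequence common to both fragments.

11

Match G (fragment 1 #1, fragment 2 #1); then G (fragment 1 #2, fragment 2 #2); then G (fragment 1 #4, fragment 2 #3); then T (fragment 1 #5, fragment 2 #5); then G (fragment 1 #6, fragment 2 #8); then A (fragment 1 #7, fragment 2 #9); then G (fragment 1 #8, fragment 2 #10); then C (fragment 1 #10, fragment 2 #11); then G (fragment 1 #11, fragment 2 #13); then A (fragment 1 #12, fragment 2 #14); then A (fragment 1 #13, fragment 2 #15) — 11 bases in the same relative order in both. Since dp[15][15] = 11, nothing longer is possible.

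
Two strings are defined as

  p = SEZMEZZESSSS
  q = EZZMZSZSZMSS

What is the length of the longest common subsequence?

Match E at p[2]=q[1] → Z at p[3]=q[3] → M at p[4]=q[4] → Z at p[6]=q[5] → Z at p[7]=q[7] → S at p[9]=q[8] → S at p[11]=q[11] → S at p[12]=q[12] — 8 characters in the same relative order in both. The LCS DP gives dp[12][12] = 8, so this is optimal.

8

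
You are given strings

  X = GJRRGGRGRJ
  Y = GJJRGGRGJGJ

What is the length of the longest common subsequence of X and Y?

Taking G (X #1, Y #1) → J (X #2, Y #3) → R (X #4, Y #4) → G (X #5, Y #5) → G (X #6, Y #6) → R (X #7, Y #7) → G (X #8, Y #10) → J (X #10, Y #11) gives a common subsequence of length 8. dp[10][11] = 8 confirms this is the maximum.

8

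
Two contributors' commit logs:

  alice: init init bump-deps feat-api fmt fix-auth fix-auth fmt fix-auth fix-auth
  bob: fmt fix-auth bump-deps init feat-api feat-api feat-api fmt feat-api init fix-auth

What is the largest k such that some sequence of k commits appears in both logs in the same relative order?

One common subsequence of length 4: init [1,4] → feat-api [4,7] → fmt [5,8] → fix-auth [10,11]. Since dp[10][11] = 4, nothing longer is possible.

4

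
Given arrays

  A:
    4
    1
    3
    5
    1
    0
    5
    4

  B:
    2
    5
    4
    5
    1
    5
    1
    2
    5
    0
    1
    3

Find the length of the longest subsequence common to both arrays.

5

Let dp[i][j] be the LCS length of the first i values of A and the first j values of B. dp[i][j] = dp[i-1][j-1]+1 when the i-th and j-th values match, else max(dp[i-1][j], dp[i][j-1]).
    ·  2  5  4  5  1  5  1  2  5  0  1  3
 ·  0  0  0  0  0  0  0  0  0  0  0  0  0
 4  0  0  0  1  1  1  1  1  1  1  1  1  1
 1  0  0  0  1  1  2  2  2  2  2  2  2  2
 3  0  0  0  1  1  2  2  2  2  2  2  2  3
 5  0  0  1  1  2  2  3  3  3  3  3  3  3
 1  0  0  1  1  2  3  3  4  4  4  4  4  4
 0  0  0  1  1  2  3  3  4  4  4  5  5  5
 5  0  0  1  1  2  3  4  4  4  5  5  5  5
 4  0  0  1  2  2  3  4  4  4  5  5  5  5
dp[8][12] = 5. One LCS (by backtracking along matches): 4, 1, 5, 1, 0.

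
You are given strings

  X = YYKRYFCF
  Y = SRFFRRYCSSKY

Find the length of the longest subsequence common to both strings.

One common subsequence of length 3: Y at X[1]=Y[7]; then K at X[3]=Y[11]; then Y at X[5]=Y[12]. dp[8][12] = 3 confirms this is the maximum.

3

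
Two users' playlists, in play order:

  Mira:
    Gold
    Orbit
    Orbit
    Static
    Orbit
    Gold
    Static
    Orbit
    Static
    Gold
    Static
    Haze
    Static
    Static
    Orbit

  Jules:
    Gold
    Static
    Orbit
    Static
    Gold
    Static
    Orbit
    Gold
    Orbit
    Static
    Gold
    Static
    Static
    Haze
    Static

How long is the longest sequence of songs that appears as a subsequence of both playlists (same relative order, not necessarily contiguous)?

Match Gold (Mira #1, Jules #1), then Orbit (Mira #2, Jules #3), then Static (Mira #4, Jules #6), then Orbit (Mira #5, Jules #7), then Gold (Mira #6, Jules #8), then Orbit (Mira #8, Jules #9), then Static (Mira #9, Jules #10), then Gold (Mira #10, Jules #11), then Static (Mira #11, Jules #13), then Haze (Mira #12, Jules #14), then Static (Mira #14, Jules #15) — 11 songs in the same relative order in both, and the DP table's final entry dp[15][15] is also 11, so no common subsequence is longer.

11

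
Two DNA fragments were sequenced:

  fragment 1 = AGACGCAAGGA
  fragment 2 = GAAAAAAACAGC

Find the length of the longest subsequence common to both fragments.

5

Pick A [1,7], then A [3,8], then C [4,9], then G [5,11], then C [6,12]; all 5 bases appear in both, in order. Since dp[11][12] = 5, nothing longer is possible.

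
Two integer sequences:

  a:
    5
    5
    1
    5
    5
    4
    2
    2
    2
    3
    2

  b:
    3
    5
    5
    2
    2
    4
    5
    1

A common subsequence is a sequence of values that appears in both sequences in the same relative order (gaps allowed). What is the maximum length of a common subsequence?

Let dp[i][j] be the LCS length of the first i values of a and the first j values of b. dp[i][j] = dp[i-1][j-1]+1 when the i-th and j-th values match, else max(dp[i-1][j], dp[i][j-1]).
    ·  3  5  5  2  2  4  5  1
 ·  0  0  0  0  0  0  0  0  0
 5  0  0  1  1  1  1  1  1  1
 5  0  0  1  2  2  2  2  2  2
 1  0  0  1  2  2  2  2  2  3
 5  0  0  1  2  2  2  2  3  3
 5  0  0  1  2  2  2  2  3  3
 4  0  0  1  2  2  2  3  3  3
 2  0  0  1  2  3  3  3  3  3
 2  0  0  1  2  3  4  4  4  4
 2  0  0  1  2  3  4  4  4  4
 3  0  1  1  2  3  4  4  4  4
 2  0  1  1  2  3  4  4  4  4
dp[11][8] = 4. One LCS (by backtracking along matches): 5, 5, 2, 2.

4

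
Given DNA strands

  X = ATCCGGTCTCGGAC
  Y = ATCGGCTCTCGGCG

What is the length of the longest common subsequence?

Match A at X[1]=Y[1] → T at X[2]=Y[2] → C at X[4]=Y[3] → G at X[5]=Y[4] → G at X[6]=Y[5] → T at X[7]=Y[7] → C at X[8]=Y[8] → T at X[9]=Y[9] → C at X[10]=Y[10] → G at X[11]=Y[11] → G at X[12]=Y[12] → C at X[14]=Y[13] — 12 bases in the same relative order in both. The LCS DP gives dp[14][14] = 12, so this is optimal.

12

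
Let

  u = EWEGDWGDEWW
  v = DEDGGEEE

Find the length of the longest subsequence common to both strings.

Let dp[i][j] be the LCS length of the first i characters of u and the first j characters of v. dp[i][j] = dp[i-1][j-1]+1 when the i-th and j-th characters match, else max(dp[i-1][j], dp[i][j-1]).
    ·  D  E  D  G  G  E  E  E
 ·  0  0  0  0  0  0  0  0  0
 E  0  0  1  1  1  1  1  1  1
 W  0  0  1  1  1  1  1  1  1
 E  0  0  1  1  1  1  2  2  2
 G  0  0  1  1  2  2  2  2  2
 D  0  1  1  2  2  2  2  2  2
 W  0  1  1  2  2  2  2  2  2
 G  0  1  1  2  3  3  3  3  3
 D  0  1  1  2  3  3  3  3  3
 E  0  1  2  2  3  3  4  4  4
 W  0  1  2  2  3  3  4  4  4
 W  0  1  2  2  3  3  4  4  4
dp[11][8] = 4. One LCS (by backtracking along matches): EGGE.

4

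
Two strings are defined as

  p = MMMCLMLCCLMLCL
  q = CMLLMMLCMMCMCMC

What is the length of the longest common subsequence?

9

Taking M (p #1, q #2), M (p #2, q #5), M (p #3, q #6), C (p #4, q #8), M (p #6, q #10), C (p #8, q #11), C (p #9, q #13), M (p #11, q #14), C (p #13, q #15) gives a common subsequence of length 9. dp[14][15] = 9 confirms this is the maximum.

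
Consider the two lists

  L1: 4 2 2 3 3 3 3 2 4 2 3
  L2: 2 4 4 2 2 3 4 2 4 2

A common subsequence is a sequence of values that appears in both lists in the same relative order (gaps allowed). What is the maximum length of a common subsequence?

7

Match 4 at L1[1]=L2[3], then 2 at L1[2]=L2[4], then 2 at L1[3]=L2[5], then 3 at L1[4]=L2[6], then 2 at L1[8]=L2[8], then 4 at L1[9]=L2[9], then 2 at L1[10]=L2[10] — 7 values in the same relative order in both. Since dp[11][10] = 7, nothing longer is possible.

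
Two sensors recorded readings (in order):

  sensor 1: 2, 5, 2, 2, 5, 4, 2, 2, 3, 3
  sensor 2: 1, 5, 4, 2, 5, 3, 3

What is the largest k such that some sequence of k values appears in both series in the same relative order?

Pick 5 (sensor 1 #2, sensor 2 #2), 2 (sensor 1 #4, sensor 2 #4), 5 (sensor 1 #5, sensor 2 #5), 3 (sensor 1 #9, sensor 2 #6), 3 (sensor 1 #10, sensor 2 #7); all 5 values appear in both, in order. Since dp[10][7] = 5, nothing longer is possible.

5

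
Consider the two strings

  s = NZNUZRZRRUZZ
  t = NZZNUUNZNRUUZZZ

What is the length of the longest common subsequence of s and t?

9

Pick N at s[1]=t[1], Z at s[2]=t[3], N at s[3]=t[4], U at s[4]=t[6], Z at s[5]=t[8], R at s[6]=t[10], Z at s[7]=t[13], Z at s[11]=t[14], Z at s[12]=t[15]; all 9 characters appear in both, in order, and the DP table's final entry dp[12][15] is also 9, so no common subsequence is longer.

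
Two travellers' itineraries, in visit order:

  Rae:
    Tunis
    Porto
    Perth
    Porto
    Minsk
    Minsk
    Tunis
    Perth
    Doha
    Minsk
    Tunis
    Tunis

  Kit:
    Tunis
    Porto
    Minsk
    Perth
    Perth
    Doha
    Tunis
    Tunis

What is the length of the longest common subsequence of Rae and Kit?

7

Pick Tunis (Rae #1, Kit #1), Porto (Rae #2, Kit #2), Perth (Rae #3, Kit #4), Perth (Rae #8, Kit #5), Doha (Rae #9, Kit #6), Tunis (Rae #11, Kit #7), Tunis (Rae #12, Kit #8); all 7 stops appear in both, in order. dp[12][8] = 7 confirms this is the maximum.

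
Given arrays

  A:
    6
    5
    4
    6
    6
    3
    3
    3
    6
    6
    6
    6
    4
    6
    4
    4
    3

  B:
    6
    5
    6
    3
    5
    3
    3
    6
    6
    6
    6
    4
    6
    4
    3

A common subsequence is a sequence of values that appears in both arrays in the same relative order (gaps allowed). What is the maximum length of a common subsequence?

Pick 6 at A[1]=B[1]; then 5 at A[2]=B[2]; then 6 at A[5]=B[3]; then 3 at A[6]=B[4]; then 3 at A[7]=B[6]; then 3 at A[8]=B[7]; then 6 at A[9]=B[8]; then 6 at A[10]=B[9]; then 6 at A[11]=B[10]; then 6 at A[12]=B[11]; then 4 at A[13]=B[12]; then 6 at A[14]=B[13]; then 4 at A[16]=B[14]; then 3 at A[17]=B[15]; all 14 values appear in both, in order. dp[17][15] = 14 confirms this is the maximum.

14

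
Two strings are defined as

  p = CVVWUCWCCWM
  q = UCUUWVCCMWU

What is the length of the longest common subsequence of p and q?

6

Let dp[i][j] be the LCS length of the first i characters of p and the first j characters of q. dp[i][j] = dp[i-1][j-1]+1 when the i-th and j-th characters match, else max(dp[i-1][j], dp[i][j-1]).
    ·  U  C  U  U  W  V  C  C  M  W  U
 ·  0  0  0  0  0  0  0  0  0  0  0  0
 C  0  0  1  1  1  1  1  1  1  1  1  1
 V  0  0  1  1  1  1  2  2  2  2  2  2
 V  0  0  1  1  1  1  2  2  2  2  2  2
 W  0  0  1  1  1  2  2  2  2  2  3  3
 U  0  1  1  2  2  2  2  2  2  2  3  4
 C  0  1  2  2  2  2  2  3  3  3  3  4
 W  0  1  2  2  2  3  3  3  3  3  4  4
 C  0  1  2  2  2  3  3  4  4  4  4  4
 C  0  1  2  2  2  3  3  4  5  5  5  5
 W  0  1  2  2  2  3  3  4  5  5  6  6
 M  0  1  2  2  2  3  3  4  5  6  6  6
dp[11][11] = 6. One LCS (by backtracking along matches): CUWCCW.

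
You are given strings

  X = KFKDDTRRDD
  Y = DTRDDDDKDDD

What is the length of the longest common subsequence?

5

One common subsequence of length 5: D [5,1] → T [6,2] → R [7,3] → D [9,10] → D [10,11], and the DP table's final entry dp[10][11] is also 5, so no common subsequence is longer.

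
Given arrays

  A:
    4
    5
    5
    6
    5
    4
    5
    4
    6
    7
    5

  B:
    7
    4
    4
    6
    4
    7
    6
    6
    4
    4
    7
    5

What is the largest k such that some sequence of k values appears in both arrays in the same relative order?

Let dp[i][j] be the LCS length of the first i values of A and the first j values of B. dp[i][j] = dp[i-1][j-1]+1 when the i-th and j-th values match, else max(dp[i-1][j], dp[i][j-1]).
    ·  7  4  4  6  4  7  6  6  4  4  7  5
 ·  0  0  0  0  0  0  0  0  0  0  0  0  0
 4  0  0  1  1  1  1  1  1  1  1  1  1  1
 5  0  0  1  1  1  1  1  1  1  1  1  1  2
 5  0  0  1  1  1  1  1  1  1  1  1  1  2
 6  0  0  1  1  2  2  2  2  2  2  2  2  2
 5  0  0  1  1  2  2  2  2  2  2  2  2  3
 4  0  0  1  2  2  3  3  3  3  3  3  3  3
 5  0  0  1  2  2  3  3  3  3  3  3  3  4
 4  0  0  1  2  2  3  3  3  3  4  4  4  4
 6  0  0  1  2  3  3  3  4  4  4  4  4  4
 7  0  1  1  2  3  3  4  4  4  4  4  5  5
 5  0  1  1  2  3  3  4  4  4  4  4  5  6
dp[11][12] = 6. One LCS (by backtracking along matches): 4, 6, 4, 4, 7, 5.

6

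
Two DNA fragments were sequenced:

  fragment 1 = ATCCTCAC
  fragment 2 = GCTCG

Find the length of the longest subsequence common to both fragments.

Let dp[i][j] be the LCS length of the first i bases of fragment 1 and the first j bases of fragment 2. dp[i][j] = dp[i-1][j-1]+1 when the i-th and j-th bases match, else max(dp[i-1][j], dp[i][j-1]).
    ·  G  C  T  C  G
 ·  0  0  0  0  0  0
 A  0  0  0  0  0  0
 T  0  0  0  1  1  1
 C  0  0  1  1  2  2
 C  0  0  1  1  2  2
 T  0  0  1  2  2  2
 C  0  0  1  2  3  3
 A  0  0  1  2  3  3
 C  0  0  1  2  3  3
dp[8][5] = 3. One LCS (by backtracking along matches): CTC.

3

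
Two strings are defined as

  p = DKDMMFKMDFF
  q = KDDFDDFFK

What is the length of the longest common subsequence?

6

Taking D [1,2]; then D [3,3]; then F [6,4]; then D [9,6]; then F [10,7]; then F [11,8] gives a common subsequence of length 6, and the DP table's final entry dp[11][9] is also 6, so no common subsequence is longer.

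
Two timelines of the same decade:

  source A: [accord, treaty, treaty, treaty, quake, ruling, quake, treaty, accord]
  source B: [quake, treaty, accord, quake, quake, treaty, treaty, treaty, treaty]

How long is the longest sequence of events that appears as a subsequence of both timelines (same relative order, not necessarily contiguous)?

Match accord at source A[1]=source B[3]; then treaty at source A[2]=source B[6]; then treaty at source A[3]=source B[7]; then treaty at source A[4]=source B[8]; then treaty at source A[8]=source B[9] — 5 events in the same relative order in both. The LCS DP gives dp[9][9] = 5, so this is optimal.

5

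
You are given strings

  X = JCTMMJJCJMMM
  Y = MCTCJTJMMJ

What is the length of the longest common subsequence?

Match C at X[2]=Y[2]; then T at X[3]=Y[3]; then J at X[6]=Y[5]; then J at X[9]=Y[7]; then M at X[10]=Y[8]; then M at X[11]=Y[9] — 6 characters in the same relative order in both, and the DP table's final entry dp[12][10] is also 6, so no common subsequence is longer.

6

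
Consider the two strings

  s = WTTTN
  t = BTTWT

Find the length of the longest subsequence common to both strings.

3

Let dp[i][j] be the LCS length of the first i characters of s and the first j characters of t. dp[i][j] = dp[i-1][j-1]+1 when the i-th and j-th characters match, else max(dp[i-1][j], dp[i][j-1]).
    ·  B  T  T  W  T
 ·  0  0  0  0  0  0
 W  0  0  0  0  1  1
 T  0  0  1  1  1  2
 T  0  0  1  2  2  2
 T  0  0  1  2  2  3
 N  0  0  1  2  2  3
dp[5][5] = 3. One LCS (by backtracking along matches): TTT.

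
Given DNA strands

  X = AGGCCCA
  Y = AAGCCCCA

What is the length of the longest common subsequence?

One common subsequence of length 6: A [1,2], then G [2,3], then C [4,5], then C [5,6], then C [6,7], then A [7,8]. Since dp[7][8] = 6, nothing longer is possible.

6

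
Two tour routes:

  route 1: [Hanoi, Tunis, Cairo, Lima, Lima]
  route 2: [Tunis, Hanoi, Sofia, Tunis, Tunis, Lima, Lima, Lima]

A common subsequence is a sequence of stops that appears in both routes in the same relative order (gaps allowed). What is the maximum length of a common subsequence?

4

Pick Hanoi at route 1[1]=route 2[2], then Tunis at route 1[2]=route 2[5], then Lima at route 1[4]=route 2[7], then Lima at route 1[5]=route 2[8]; all 4 stops appear in both, in order. The LCS DP gives dp[5][8] = 4, so this is optimal.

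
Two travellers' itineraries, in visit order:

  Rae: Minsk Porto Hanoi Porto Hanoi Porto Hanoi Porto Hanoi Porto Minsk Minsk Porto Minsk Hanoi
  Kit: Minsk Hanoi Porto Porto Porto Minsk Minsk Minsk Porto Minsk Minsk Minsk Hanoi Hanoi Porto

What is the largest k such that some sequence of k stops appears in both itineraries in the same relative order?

10

One common subsequence of length 10: Minsk [1,1]; then Hanoi [3,2]; then Porto [4,3]; then Porto [6,4]; then Porto [8,5]; then Porto [10,9]; then Minsk [11,10]; then Minsk [12,11]; then Minsk [14,12]; then Hanoi [15,14], and the DP table's final entry dp[15][15] is also 10, so no common subsequence is longer.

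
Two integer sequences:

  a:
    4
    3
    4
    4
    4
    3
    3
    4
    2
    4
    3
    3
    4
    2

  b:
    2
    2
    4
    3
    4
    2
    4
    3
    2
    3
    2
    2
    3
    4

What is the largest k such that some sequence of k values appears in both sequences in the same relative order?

Pick 4 [1,3], 3 [2,4], 4 [3,5], 4 [5,7], 3 [6,8], 3 [7,10], 2 [9,12], 3 [12,13], 4 [13,14]; all 9 values appear in both, in order. Since dp[14][14] = 9, nothing longer is possible.

9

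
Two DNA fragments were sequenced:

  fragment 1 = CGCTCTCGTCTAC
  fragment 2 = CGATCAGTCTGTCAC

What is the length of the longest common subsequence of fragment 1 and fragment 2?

11

Pick C [1,1], then G [2,2], then C [3,5], then T [4,8], then C [5,9], then T [6,10], then G [8,11], then T [9,12], then C [10,13], then A [12,14], then C [13,15]; all 11 bases appear in both, in order. dp[13][15] = 11 confirms this is the maximum.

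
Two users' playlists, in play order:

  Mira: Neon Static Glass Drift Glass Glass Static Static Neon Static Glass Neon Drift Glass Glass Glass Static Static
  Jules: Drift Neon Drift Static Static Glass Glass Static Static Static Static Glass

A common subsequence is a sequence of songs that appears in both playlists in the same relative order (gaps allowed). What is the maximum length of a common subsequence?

Match Neon at Mira[1]=Jules[2], Static at Mira[2]=Jules[5], Glass at Mira[3]=Jules[6], Glass at Mira[5]=Jules[7], Static at Mira[7]=Jules[9], Static at Mira[8]=Jules[10], Static at Mira[10]=Jules[11], Glass at Mira[16]=Jules[12] — 8 songs in the same relative order in both, and the DP table's final entry dp[18][12] is also 8, so no common subsequence is longer.

8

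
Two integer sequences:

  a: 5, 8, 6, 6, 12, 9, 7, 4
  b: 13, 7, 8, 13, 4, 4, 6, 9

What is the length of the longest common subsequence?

3

Match 8 (a #2, b #3); then 6 (a #4, b #7); then 9 (a #6, b #8) — 3 values in the same relative order in both. dp[8][8] = 3 confirms this is the maximum.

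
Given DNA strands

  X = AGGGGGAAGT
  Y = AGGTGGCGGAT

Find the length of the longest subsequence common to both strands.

One common subsequence of length 8: A [1,1], G [2,3], G [3,5], G [4,6], G [5,8], G [6,9], A [8,10], T [10,11]. Since dp[10][11] = 8, nothing longer is possible.

8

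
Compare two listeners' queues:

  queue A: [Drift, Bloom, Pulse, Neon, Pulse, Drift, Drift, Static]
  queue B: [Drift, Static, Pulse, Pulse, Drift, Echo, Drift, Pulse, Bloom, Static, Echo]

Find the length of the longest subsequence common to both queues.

Pick Drift (queue A #1, queue B #1) → Pulse (queue A #3, queue B #3) → Pulse (queue A #5, queue B #4) → Drift (queue A #6, queue B #5) → Drift (queue A #7, queue B #7) → Static (queue A #8, queue B #10); all 6 songs appear in both, in order. Since dp[8][11] = 6, nothing longer is possible.

6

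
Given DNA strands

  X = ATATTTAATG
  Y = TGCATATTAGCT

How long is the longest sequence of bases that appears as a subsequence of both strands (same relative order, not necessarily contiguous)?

7

Pick A (X #1, Y #4); then T (X #2, Y #5); then A (X #3, Y #6); then T (X #5, Y #7); then T (X #6, Y #8); then A (X #7, Y #9); then T (X #9, Y #12); all 7 bases appear in both, in order. Since dp[10][12] = 7, nothing longer is possible.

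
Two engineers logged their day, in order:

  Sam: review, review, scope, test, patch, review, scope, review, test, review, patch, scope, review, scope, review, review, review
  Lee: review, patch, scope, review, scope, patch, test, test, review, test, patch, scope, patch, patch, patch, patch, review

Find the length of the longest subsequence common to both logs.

Pick review (Sam #1, Lee #1), then review (Sam #2, Lee #4), then scope (Sam #3, Lee #5), then test (Sam #4, Lee #8), then review (Sam #8, Lee #9), then test (Sam #9, Lee #10), then patch (Sam #11, Lee #11), then scope (Sam #12, Lee #12), then review (Sam #17, Lee #17); all 9 tasks appear in both, in order. Since dp[17][17] = 9, nothing longer is possible.

9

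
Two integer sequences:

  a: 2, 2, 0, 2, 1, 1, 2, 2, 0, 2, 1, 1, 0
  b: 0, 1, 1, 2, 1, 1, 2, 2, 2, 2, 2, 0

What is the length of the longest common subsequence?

8

Taking 0 at a[3]=b[1]; then 2 at a[4]=b[4]; then 1 at a[5]=b[5]; then 1 at a[6]=b[6]; then 2 at a[7]=b[9]; then 2 at a[8]=b[10]; then 2 at a[10]=b[11]; then 0 at a[13]=b[12] gives a common subsequence of length 8. Since dp[13][12] = 8, nothing longer is possible.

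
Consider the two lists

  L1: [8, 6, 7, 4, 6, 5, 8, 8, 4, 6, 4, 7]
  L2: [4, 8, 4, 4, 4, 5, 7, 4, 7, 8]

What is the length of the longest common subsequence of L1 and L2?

One common subsequence of length 5: 8 (L1 #1, L2 #2), 4 (L1 #4, L2 #5), 5 (L1 #6, L2 #6), 4 (L1 #11, L2 #8), 7 (L1 #12, L2 #9), and the DP table's final entry dp[12][10] is also 5, so no common subsequence is longer.

5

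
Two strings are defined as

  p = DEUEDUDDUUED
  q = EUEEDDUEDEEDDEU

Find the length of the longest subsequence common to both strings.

Pick E [2,1]; then U [3,2]; then E [4,4]; then D [5,6]; then U [6,7]; then D [7,12]; then D [8,13]; then U [10,15]; all 8 characters appear in both, in order. dp[12][15] = 8 confirms this is the maximum.

8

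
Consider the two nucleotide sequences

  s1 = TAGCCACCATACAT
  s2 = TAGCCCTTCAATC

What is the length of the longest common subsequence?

10

Pick T (s1 #1, s2 #1) → A (s1 #2, s2 #2) → G (s1 #3, s2 #3) → C (s1 #4, s2 #4) → C (s1 #5, s2 #5) → C (s1 #7, s2 #6) → C (s1 #8, s2 #9) → A (s1 #9, s2 #11) → T (s1 #10, s2 #12) → C (s1 #12, s2 #13); all 10 bases appear in both, in order. dp[14][13] = 10 confirms this is the maximum.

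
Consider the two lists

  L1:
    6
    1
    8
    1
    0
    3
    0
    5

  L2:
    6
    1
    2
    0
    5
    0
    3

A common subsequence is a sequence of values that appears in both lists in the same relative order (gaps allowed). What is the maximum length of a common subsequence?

4

Let dp[i][j] be the LCS length of the first i values of L1 and the first j values of L2. dp[i][j] = dp[i-1][j-1]+1 when the i-th and j-th values match, else max(dp[i-1][j], dp[i][j-1]).
    ·  6  1  2  0  5  0  3
 ·  0  0  0  0  0  0  0  0
 6  0  1  1  1  1  1  1  1
 1  0  1  2  2  2  2  2  2
 8  0  1  2  2  2  2  2  2
 1  0  1  2  2  2  2  2  2
 0  0  1  2  2  3  3  3  3
 3  0  1  2  2  3  3  3  4
 0  0  1  2  2  3  3  4  4
 5  0  1  2  2  3  4  4  4
dp[8][7] = 4. One LCS (by backtracking along matches): 6, 1, 0, 3.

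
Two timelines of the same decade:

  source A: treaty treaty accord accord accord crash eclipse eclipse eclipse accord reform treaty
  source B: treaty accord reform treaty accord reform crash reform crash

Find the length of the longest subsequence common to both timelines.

5

Taking treaty (source A #1, source B #1) → treaty (source A #2, source B #4) → accord (source A #3, source B #5) → crash (source A #6, source B #7) → reform (source A #11, source B #8) gives a common subsequence of length 5. The LCS DP gives dp[12][9] = 5, so this is optimal.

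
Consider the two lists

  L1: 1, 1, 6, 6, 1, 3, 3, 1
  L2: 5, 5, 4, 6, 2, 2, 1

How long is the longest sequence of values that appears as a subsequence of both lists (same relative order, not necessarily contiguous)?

2

Pick 6 [3,4] → 1 [8,7]; all 2 values appear in both, in order, and the DP table's final entry dp[8][7] is also 2, so no common subsequence is longer.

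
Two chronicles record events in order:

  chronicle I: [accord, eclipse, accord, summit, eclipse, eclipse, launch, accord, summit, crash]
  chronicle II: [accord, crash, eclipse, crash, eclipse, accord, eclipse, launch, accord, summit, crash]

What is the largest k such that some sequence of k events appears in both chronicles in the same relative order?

8

Pick accord at chronicle I[1]=chronicle II[1], eclipse at chronicle I[2]=chronicle II[5], accord at chronicle I[3]=chronicle II[6], eclipse at chronicle I[6]=chronicle II[7], launch at chronicle I[7]=chronicle II[8], accord at chronicle I[8]=chronicle II[9], summit at chronicle I[9]=chronicle II[10], crash at chronicle I[10]=chronicle II[11]; all 8 events appear in both, in order. Since dp[10][11] = 8, nothing longer is possible.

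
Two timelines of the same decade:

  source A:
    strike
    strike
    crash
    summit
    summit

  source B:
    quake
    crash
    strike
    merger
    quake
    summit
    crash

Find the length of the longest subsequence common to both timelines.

2

One common subsequence of length 2: strike [1,3] → crash [3,7], and the DP table's final entry dp[5][7] is also 2, so no common subsequence is longer.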